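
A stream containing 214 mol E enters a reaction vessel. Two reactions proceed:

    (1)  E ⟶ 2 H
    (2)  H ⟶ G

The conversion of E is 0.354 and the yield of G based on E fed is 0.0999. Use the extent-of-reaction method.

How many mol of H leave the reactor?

Conversion of E: E consumed = 1ξ₁ = 0.354 × 214 → ξ₁ = 75.76 mol.
Yield of G: 1ξ₂ / 214 = 0.0999 → ξ₂ = 21.38 mol.
Outlet amounts (n = n₀ + Σ ν·ξ):
  E: 214 − 1(75.76) = 138.2
  H: 0 + 2(75.76) − 1(21.38) = 130.1
  G: 0 + 1(21.38) = 21.38

130 mol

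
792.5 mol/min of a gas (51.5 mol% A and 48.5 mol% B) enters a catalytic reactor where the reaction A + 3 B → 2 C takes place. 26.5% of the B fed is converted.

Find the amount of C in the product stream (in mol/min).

B reacted = 0.265 × 384.4 = 101.9 mol/min; ν_B = −3, so ξ = 101.9/3 = 33.95 mol/min.
Outlet amounts (n = n₀ + ν ξ):
  A: 408.1 − 1(33.95) = 374.2
  B: 384.4 − 3(33.95) = 282.5
  C: 0 + 2(33.95) = 67.9

67.9 mol/min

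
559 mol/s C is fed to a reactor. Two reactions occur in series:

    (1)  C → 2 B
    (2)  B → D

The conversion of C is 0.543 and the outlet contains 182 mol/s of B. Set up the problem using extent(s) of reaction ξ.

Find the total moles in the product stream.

863 mol/s

Conversion of C: C consumed = 1ξ₁ = 0.543 × 559 → ξ₁ = 303.5 mol/s.
B balance: n_B = 0 + 2ξ₁ − 1ξ₂ = 182 → ξ₂ = (2·303.5 − 182)/1 = 425.1 mol/s.
Outlet amounts (n = n₀ + Σ ν·ξ):
  C: 559 − 1(303.5) = 255.5
  B: 0 + 2(303.5) − 1(425.1) = 182
  D: 0 + 1(425.1) = 425.1
Total out = 255.5 + 182 + 425.1 = 862.5 mol/s.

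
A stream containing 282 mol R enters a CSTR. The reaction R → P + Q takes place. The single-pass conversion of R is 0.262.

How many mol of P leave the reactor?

73.9 mol

R reacted = 0.262 × 282 = 73.88 mol; ν_R = −1, so ξ = 73.88/1 = 73.88 mol.
Outlet amounts (n = n₀ + ν ξ):
  R: 282 − 1(73.88) = 208.1
  P: 0 + 1(73.88) = 73.88
  Q: 0 + 1(73.88) = 73.88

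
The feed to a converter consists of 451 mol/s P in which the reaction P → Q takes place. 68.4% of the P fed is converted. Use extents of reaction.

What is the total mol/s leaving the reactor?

451 mol/s

P reacted = 0.684 × 451 = 308.5 mol/s; ν_P = −1, so ξ = 308.5/1 = 308.5 mol/s.
Outlet amounts (n = n₀ + ν ξ):
  P: 451 − 1(308.5) = 142.5
  Q: 0 + 1(308.5) = 308.5
Total out = 142.5 + 308.5 = 451 mol/s.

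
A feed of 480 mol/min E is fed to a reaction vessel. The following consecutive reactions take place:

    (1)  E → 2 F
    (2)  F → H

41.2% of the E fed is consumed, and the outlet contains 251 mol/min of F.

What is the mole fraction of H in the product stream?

Conversion of E: E consumed = 1ξ₁ = 0.412 × 480 → ξ₁ = 197.8 mol/min.
F balance: n_F = 0 + 2ξ₁ − 1ξ₂ = 251 → ξ₂ = (2·197.8 − 251)/1 = 144.5 mol/min.
Outlet amounts (n = n₀ + Σ ν·ξ):
  E: 480 − 1(197.8) = 282.2
  F: 0 + 2(197.8) − 1(144.5) = 251
  H: 0 + 1(144.5) = 144.5
Total out = 677.8 mol/min; y_H = 144.5 / 677.8 = 0.2132.

0.213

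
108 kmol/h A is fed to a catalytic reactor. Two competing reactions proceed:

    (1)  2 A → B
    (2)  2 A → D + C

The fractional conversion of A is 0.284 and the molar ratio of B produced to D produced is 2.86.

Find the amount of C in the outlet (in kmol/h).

Conversion of A: A consumed = 0.284 × 108 = 30.67 kmol/h = 2ξ₁ + 2ξ₂.
Selectivity: 1ξ₁ / (1ξ₂) = 2.86 → ξ₁ = 2.86 ξ₂.
Substitute: (2·2.86 + 2) ξ₂ = 30.67 → ξ₂ = 3.973 kmol/h, ξ₁ = 11.36 kmol/h.
Outlet amounts (n = n₀ + Σ ν·ξ):
  A: 108 − 2(11.36) − 2(3.973) = 77.33
  B: 0 + 1(11.36) = 11.36
  D: 0 + 1(3.973) = 3.973
  C: 0 + 1(3.973) = 3.973

3.97 kmol/h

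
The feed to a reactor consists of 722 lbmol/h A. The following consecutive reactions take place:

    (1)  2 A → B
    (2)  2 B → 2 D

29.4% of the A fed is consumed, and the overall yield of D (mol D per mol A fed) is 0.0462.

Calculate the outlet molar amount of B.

Conversion of A: A consumed = 2ξ₁ = 0.294 × 722 → ξ₁ = 106.1 lbmol/h.
Yield of D: 2ξ₂ / 722 = 0.0462 → ξ₂ = 16.68 lbmol/h.
Outlet amounts (n = n₀ + Σ ν·ξ):
  A: 722 − 2(106.1) = 509.7
  B: 0 + 1(106.1) − 2(16.68) = 72.78
  D: 0 + 2(16.68) = 33.36

72.8 lbmol/h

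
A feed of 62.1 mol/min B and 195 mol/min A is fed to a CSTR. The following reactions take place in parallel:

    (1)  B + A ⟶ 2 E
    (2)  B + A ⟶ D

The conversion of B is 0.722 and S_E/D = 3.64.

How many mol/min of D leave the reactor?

Conversion of B: B consumed = 0.722 × 62.1 = 44.84 mol/min = 1ξ₁ + 1ξ₂.
Selectivity: 2ξ₁ / (1ξ₂) = 3.64 → ξ₁ = 1.82 ξ₂.
Substitute: (1·1.82 + 1) ξ₂ = 44.84 → ξ₂ = 15.9 mol/min, ξ₁ = 28.94 mol/min.
Outlet amounts (n = n₀ + Σ ν·ξ):
  B: 62.1 − 1(28.94) − 1(15.9) = 17.26
  A: 195 − 1(28.94) − 1(15.9) = 150.2
  E: 0 + 2(28.94) = 57.87
  D: 0 + 1(15.9) = 15.9

15.9 mol/min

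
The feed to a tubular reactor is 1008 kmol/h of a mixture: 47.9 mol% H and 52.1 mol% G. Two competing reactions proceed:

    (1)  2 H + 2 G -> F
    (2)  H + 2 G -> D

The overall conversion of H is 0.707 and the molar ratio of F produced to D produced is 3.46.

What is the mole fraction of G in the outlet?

Conversion of H: H consumed = 0.707 × 482.8 = 341.4 kmol/h = 2ξ₁ + 1ξ₂.
Selectivity: 1ξ₁ / (1ξ₂) = 3.46 → ξ₁ = 3.46 ξ₂.
Substitute: (2·3.46 + 1) ξ₂ = 341.4 → ξ₂ = 43.1 kmol/h, ξ₁ = 149.1 kmol/h.
Outlet amounts (n = n₀ + Σ ν·ξ):
  H: 482.8 − 2(149.1) − 1(43.1) = 141.5
  G: 525.2 − 2(149.1) − 2(43.1) = 140.7
  F: 0 + 1(149.1) = 149.1
  D: 0 + 1(43.1) = 43.1
Total out = 474.4 kmol/h; y_G = 140.7 / 474.4 = 0.2966.

0.297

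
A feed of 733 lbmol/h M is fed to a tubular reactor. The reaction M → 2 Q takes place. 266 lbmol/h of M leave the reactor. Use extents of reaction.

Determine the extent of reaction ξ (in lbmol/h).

For M: n = n₀ − 1ξ → 266 = 733 − 1ξ, giving ξ = 467 lbmol/h.
Outlet amounts (n = n₀ + ν ξ):
  M: 733 − 1(467) = 266
  Q: 0 + 2(467) = 934

ξ = 467 lbmol/h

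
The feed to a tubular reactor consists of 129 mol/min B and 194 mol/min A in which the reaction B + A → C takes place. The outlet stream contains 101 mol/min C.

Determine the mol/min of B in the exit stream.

28 mol/min

For C: n = n₀ + 1ξ → 101 = 0 + 1ξ, giving ξ = 101 mol/min.
Outlet amounts (n = n₀ + ν ξ):
  B: 129 − 1(101) = 28
  A: 194 − 1(101) = 93
  C: 0 + 1(101) = 101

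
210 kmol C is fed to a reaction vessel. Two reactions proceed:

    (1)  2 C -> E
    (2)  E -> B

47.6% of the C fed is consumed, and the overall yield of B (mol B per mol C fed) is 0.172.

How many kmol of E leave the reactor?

Conversion of C: C consumed = 2ξ₁ = 0.476 × 210 → ξ₁ = 49.98 kmol.
Yield of B: 1ξ₂ / 210 = 0.172 → ξ₂ = 36.12 kmol.
Outlet amounts (n = n₀ + Σ ν·ξ):
  C: 210 − 2(49.98) = 110
  E: 0 + 1(49.98) − 1(36.12) = 13.86
  B: 0 + 1(36.12) = 36.12

13.9 kmol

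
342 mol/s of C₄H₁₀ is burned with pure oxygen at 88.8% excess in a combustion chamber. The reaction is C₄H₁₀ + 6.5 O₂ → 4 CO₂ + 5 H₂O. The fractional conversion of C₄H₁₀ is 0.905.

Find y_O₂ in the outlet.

Stoichiometric O₂ = 6.5 × 342 = 2223 mol/s; O₂ fed = 2223 × 1.888 = 4197 mol/s.
Fuel reacted = 0.905 × 342 → ξ = 309.5 mol/s.
Outlet (n = n₀ + ν ξ):
  C₄H₁₀: 342 − 1(309.5) = 32.49
  O₂: 4197 − 6.5(309.5) = 2185
  CO₂: 0 + 4(309.5) = 1238
  H₂O: 0 + 5(309.5) = 1548
Total out = 5003 mol/s; y_O₂ = 2185 / 5003 = 0.4368.

0.437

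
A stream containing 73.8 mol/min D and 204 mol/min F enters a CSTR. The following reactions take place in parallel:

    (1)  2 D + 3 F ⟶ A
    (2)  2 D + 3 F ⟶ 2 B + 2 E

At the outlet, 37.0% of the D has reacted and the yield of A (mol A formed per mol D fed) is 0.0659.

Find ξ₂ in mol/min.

Yield of A: 1ξ₁ / 73.8 = 0.0659 → ξ₁ = 4.863 mol/min.
Conversion of D: 2ξ₁ + 2ξ₂ = 0.37 × 73.8 = 27.31 → ξ₂ = 8.79 mol/min.
Outlet amounts (n = n₀ + Σ ν·ξ):
  D: 73.8 − 2(4.863) − 2(8.79) = 46.49
  F: 204 − 3(4.863) − 3(8.79) = 163
  A: 0 + 1(4.863) = 4.863
  B: 0 + 2(8.79) = 17.58
  E: 0 + 2(8.79) = 17.58

ξ₂ = 8.79 mol/min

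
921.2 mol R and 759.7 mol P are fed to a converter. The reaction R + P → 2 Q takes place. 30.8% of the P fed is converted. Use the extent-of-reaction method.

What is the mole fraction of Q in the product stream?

0.278

P reacted = 0.308 × 759.7 = 234 mol; ν_P = −1, so ξ = 234/1 = 234 mol.
Outlet amounts (n = n₀ + ν ξ):
  R: 921.2 − 1(234) = 687.2
  P: 759.7 − 1(234) = 525.7
  Q: 0 + 2(234) = 468
Total out = 1681 mol; y_Q = 468 / 1681 = 0.2784.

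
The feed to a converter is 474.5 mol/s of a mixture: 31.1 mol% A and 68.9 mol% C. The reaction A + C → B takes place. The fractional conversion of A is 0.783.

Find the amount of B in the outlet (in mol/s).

A reacted = 0.783 × 147.6 = 115.5 mol/s; ν_A = −1, so ξ = 115.5/1 = 115.5 mol/s.
Outlet amounts (n = n₀ + ν ξ):
  A: 147.6 − 1(115.5) = 32.02
  C: 326.9 − 1(115.5) = 211.4
  B: 0 + 1(115.5) = 115.5

116 mol/s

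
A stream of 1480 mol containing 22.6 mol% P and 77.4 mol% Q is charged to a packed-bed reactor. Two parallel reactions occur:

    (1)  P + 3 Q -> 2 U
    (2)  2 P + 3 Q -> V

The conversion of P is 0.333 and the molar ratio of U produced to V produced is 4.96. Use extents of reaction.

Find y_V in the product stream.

Conversion of P: P consumed = 0.333 × 334.5 = 111.4 mol = 1ξ₁ + 2ξ₂.
Selectivity: 2ξ₁ / (1ξ₂) = 4.96 → ξ₁ = 2.48 ξ₂.
Substitute: (1·2.48 + 2) ξ₂ = 111.4 → ξ₂ = 24.86 mol, ξ₁ = 61.66 mol.
Outlet amounts (n = n₀ + Σ ν·ξ):
  P: 334.5 − 1(61.66) − 2(24.86) = 223.1
  Q: 1146 − 3(61.66) − 3(24.86) = 886
  U: 0 + 2(61.66) = 123.3
  V: 0 + 1(24.86) = 24.86
Total out = 1257 mol; y_V = 24.86 / 1257 = 0.01978.

0.0198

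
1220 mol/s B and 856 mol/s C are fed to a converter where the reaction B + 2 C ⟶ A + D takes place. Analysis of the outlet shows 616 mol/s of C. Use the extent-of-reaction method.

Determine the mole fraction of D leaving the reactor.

For C: n = n₀ − 2ξ → 616 = 856 − 2ξ, giving ξ = 120 mol/s.
Outlet amounts (n = n₀ + ν ξ):
  B: 1220 − 1(120) = 1100
  C: 856 − 2(120) = 616
  A: 0 + 1(120) = 120
  D: 0 + 1(120) = 120
Total out = 1956 mol/s; y_D = 120 / 1956 = 0.06135.

0.0613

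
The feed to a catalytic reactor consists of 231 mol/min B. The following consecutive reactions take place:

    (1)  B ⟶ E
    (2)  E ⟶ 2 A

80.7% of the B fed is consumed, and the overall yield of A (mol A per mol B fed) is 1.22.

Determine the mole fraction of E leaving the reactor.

Conversion of B: B consumed = 1ξ₁ = 0.807 × 231 → ξ₁ = 186.4 mol/min.
Yield of A: 2ξ₂ / 231 = 1.22 → ξ₂ = 140.9 mol/min.
Outlet amounts (n = n₀ + Σ ν·ξ):
  B: 231 − 1(186.4) = 44.58
  E: 0 + 1(186.4) − 1(140.9) = 45.51
  A: 0 + 2(140.9) = 281.8
Total out = 371.9 mol/min; y_E = 45.51 / 371.9 = 0.1224.

0.122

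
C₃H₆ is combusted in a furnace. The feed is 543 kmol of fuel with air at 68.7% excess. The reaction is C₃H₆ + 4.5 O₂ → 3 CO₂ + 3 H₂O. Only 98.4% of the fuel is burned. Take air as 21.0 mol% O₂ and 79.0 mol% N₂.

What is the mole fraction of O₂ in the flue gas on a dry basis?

Stoichiometric O₂ = 4.5 × 543 = 2444 kmol; O₂ fed = 2444 × 1.687 = 4122 kmol.
N₂ fed = 4122 × 79/21 = 15510 kmol.
Fuel reacted = 0.984 × 543 → ξ = 534.3 kmol.
Outlet (n = n₀ + ν ξ):
  C₃H₆: 543 − 1(534.3) = 8.688
  O₂: 4122 − 4.5(534.3) = 1718
  N₂: 15510 (inert)
  CO₂: 0 + 3(534.3) = 1603
  H₂O: 0 + 3(534.3) = 1603
Dry total = 18840 kmol; y_O₂ (dry) = 1718 / 18840 = 0.09119.

0.0912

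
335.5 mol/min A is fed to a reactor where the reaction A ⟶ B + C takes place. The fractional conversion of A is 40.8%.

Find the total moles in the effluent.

472 mol/min

A reacted = 0.408 × 335.5 = 136.9 mol/min; ν_A = −1, so ξ = 136.9/1 = 136.9 mol/min.
Outlet amounts (n = n₀ + ν ξ):
  A: 335.5 − 1(136.9) = 198.6
  B: 0 + 1(136.9) = 136.9
  C: 0 + 1(136.9) = 136.9
Total out = 198.6 + 136.9 + 136.9 = 472.4 mol/min.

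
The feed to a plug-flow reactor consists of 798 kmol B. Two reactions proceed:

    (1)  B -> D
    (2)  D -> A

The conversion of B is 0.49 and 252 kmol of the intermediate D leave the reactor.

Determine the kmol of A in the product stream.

Conversion of B: B consumed = 1ξ₁ = 0.49 × 798 → ξ₁ = 391 kmol.
D balance: n_D = 0 + 1ξ₁ − 1ξ₂ = 252 → ξ₂ = (1·391 − 252)/1 = 139 kmol.
Outlet amounts (n = n₀ + Σ ν·ξ):
  B: 798 − 1(391) = 407
  D: 0 + 1(391) − 1(139) = 252
  A: 0 + 1(139) = 139

139 kmol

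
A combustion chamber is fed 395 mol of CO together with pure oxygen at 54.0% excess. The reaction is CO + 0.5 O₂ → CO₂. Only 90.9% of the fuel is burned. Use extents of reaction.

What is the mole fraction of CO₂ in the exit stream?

0.691

Stoichiometric O₂ = 0.5 × 395 = 197.5 mol; O₂ fed = 197.5 × 1.540 = 304.2 mol.
Fuel reacted = 0.909 × 395 → ξ = 359.1 mol.
Outlet (n = n₀ + ν ξ):
  CO: 395 − 1(359.1) = 35.94
  O₂: 304.2 − 0.5(359.1) = 124.6
  CO₂: 0 + 1(359.1) = 359.1
Total out = 519.6 mol; y_CO₂ = 359.1 / 519.6 = 0.691.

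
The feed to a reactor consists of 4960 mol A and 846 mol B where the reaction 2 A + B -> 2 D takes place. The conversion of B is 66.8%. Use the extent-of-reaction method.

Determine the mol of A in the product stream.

3830 mol

B reacted = 0.668 × 846 = 565.1 mol; ν_B = −1, so ξ = 565.1/1 = 565.1 mol.
Outlet amounts (n = n₀ + ν ξ):
  A: 4960 − 2(565.1) = 3830
  B: 846 − 1(565.1) = 280.9
  D: 0 + 2(565.1) = 1130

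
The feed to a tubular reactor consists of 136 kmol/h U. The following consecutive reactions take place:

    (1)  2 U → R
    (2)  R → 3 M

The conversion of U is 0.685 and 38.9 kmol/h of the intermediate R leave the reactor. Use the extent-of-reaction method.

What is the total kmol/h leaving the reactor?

105 kmol/h

Conversion of U: U consumed = 2ξ₁ = 0.685 × 136 → ξ₁ = 46.58 kmol/h.
R balance: n_R = 0 + 1ξ₁ − 1ξ₂ = 38.9 → ξ₂ = (1·46.58 − 38.9)/1 = 7.68 kmol/h.
Outlet amounts (n = n₀ + Σ ν·ξ):
  U: 136 − 2(46.58) = 42.84
  R: 0 + 1(46.58) − 1(7.68) = 38.9
  M: 0 + 3(7.68) = 23.04
Total out = 42.84 + 38.9 + 23.04 = 104.8 kmol/h.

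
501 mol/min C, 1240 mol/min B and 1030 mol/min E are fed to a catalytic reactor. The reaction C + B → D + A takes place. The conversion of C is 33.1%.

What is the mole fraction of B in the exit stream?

C reacted = 0.331 × 501 = 165.8 mol/min; ν_C = −1, so ξ = 165.8/1 = 165.8 mol/min.
Outlet amounts (n = n₀ + ν ξ):
  C: 501 − 1(165.8) = 335.2
  B: 1240 − 1(165.8) = 1074
  D: 0 + 1(165.8) = 165.8
  A: 0 + 1(165.8) = 165.8
  E: 1030 (inert)
Total out = 2771 mol/min; y_B = 1074 / 2771 = 0.3876.

0.388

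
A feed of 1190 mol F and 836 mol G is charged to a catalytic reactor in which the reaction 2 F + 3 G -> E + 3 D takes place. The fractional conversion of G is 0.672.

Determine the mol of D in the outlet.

G reacted = 0.672 × 836 = 561.8 mol; ν_G = −3, so ξ = 561.8/3 = 187.3 mol.
Outlet amounts (n = n₀ + ν ξ):
  F: 1190 − 2(187.3) = 815.5
  G: 836 − 3(187.3) = 274.2
  E: 0 + 1(187.3) = 187.3
  D: 0 + 3(187.3) = 561.8

562 mol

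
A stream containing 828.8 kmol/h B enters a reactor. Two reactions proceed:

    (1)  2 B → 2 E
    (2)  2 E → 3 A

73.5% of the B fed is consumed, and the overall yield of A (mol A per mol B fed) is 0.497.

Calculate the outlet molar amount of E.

335 kmol/h

Conversion of B: B consumed = 2ξ₁ = 0.735 × 828.8 → ξ₁ = 304.6 kmol/h.
Yield of A: 3ξ₂ / 828.8 = 0.497 → ξ₂ = 137.3 kmol/h.
Outlet amounts (n = n₀ + Σ ν·ξ):
  B: 828.8 − 2(304.6) = 219.6
  E: 0 + 2(304.6) − 2(137.3) = 334.6
  A: 0 + 3(137.3) = 411.9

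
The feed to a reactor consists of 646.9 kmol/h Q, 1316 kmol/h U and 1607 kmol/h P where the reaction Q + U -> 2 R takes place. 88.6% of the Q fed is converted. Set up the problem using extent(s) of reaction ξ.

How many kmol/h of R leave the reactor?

Q reacted = 0.886 × 646.9 = 573.2 kmol/h; ν_Q = −1, so ξ = 573.2/1 = 573.2 kmol/h.
Outlet amounts (n = n₀ + ν ξ):
  Q: 646.9 − 1(573.2) = 73.75
  U: 1316 − 1(573.2) = 742.8
  R: 0 + 2(573.2) = 1146
  P: 1607 (inert)

1150 kmol/h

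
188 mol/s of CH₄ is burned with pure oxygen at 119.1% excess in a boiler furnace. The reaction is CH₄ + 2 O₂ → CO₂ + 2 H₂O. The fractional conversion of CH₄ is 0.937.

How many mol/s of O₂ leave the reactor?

Stoichiometric O₂ = 2 × 188 = 376 mol/s; O₂ fed = 376 × 2.191 = 823.8 mol/s.
Fuel reacted = 0.937 × 188 → ξ = 176.2 mol/s.
Outlet (n = n₀ + ν ξ):
  CH₄: 188 − 1(176.2) = 11.84
  O₂: 823.8 − 2(176.2) = 471.5
  CO₂: 0 + 1(176.2) = 176.2
  H₂O: 0 + 2(176.2) = 352.3

472 mol/s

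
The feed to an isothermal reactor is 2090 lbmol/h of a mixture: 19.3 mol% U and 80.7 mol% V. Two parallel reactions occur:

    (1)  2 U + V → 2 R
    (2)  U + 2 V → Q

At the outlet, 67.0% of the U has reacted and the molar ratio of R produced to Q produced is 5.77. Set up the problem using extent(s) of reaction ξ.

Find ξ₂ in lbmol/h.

ξ₂ = 39.9 lbmol/h

Conversion of U: U consumed = 0.67 × 403.4 = 270.3 lbmol/h = 2ξ₁ + 1ξ₂.
Selectivity: 2ξ₁ / (1ξ₂) = 5.77 → ξ₁ = 2.885 ξ₂.
Substitute: (2·2.885 + 1) ξ₂ = 270.3 → ξ₂ = 39.92 lbmol/h, ξ₁ = 115.2 lbmol/h.
Outlet amounts (n = n₀ + Σ ν·ξ):
  U: 403.4 − 2(115.2) − 1(39.92) = 133.1
  V: 1687 − 1(115.2) − 2(39.92) = 1492
  R: 0 + 2(115.2) = 230.3
  Q: 0 + 1(39.92) = 39.92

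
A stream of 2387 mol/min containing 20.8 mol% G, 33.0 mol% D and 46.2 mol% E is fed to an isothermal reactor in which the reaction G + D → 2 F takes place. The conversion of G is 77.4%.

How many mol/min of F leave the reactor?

G reacted = 0.774 × 496.5 = 384.3 mol/min; ν_G = −1, so ξ = 384.3/1 = 384.3 mol/min.
Outlet amounts (n = n₀ + ν ξ):
  G: 496.5 − 1(384.3) = 112.2
  D: 787.7 − 1(384.3) = 403.4
  F: 0 + 2(384.3) = 768.6
  E: 1103 (inert)

769 mol/min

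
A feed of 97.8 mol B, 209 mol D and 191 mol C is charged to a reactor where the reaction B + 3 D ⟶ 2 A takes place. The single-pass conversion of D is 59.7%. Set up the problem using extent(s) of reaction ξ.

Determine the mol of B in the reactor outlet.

D reacted = 0.597 × 209 = 124.8 mol; ν_D = −3, so ξ = 124.8/3 = 41.59 mol.
Outlet amounts (n = n₀ + ν ξ):
  B: 97.8 − 1(41.59) = 56.21
  D: 209 − 3(41.59) = 84.23
  A: 0 + 2(41.59) = 83.18
  C: 191 (inert)

56.2 mol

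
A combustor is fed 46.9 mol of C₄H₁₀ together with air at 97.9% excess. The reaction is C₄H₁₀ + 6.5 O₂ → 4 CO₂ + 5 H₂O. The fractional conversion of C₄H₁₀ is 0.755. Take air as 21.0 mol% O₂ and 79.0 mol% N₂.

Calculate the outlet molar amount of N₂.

Stoichiometric O₂ = 6.5 × 46.9 = 304.8 mol; O₂ fed = 304.8 × 1.979 = 603.3 mol.
N₂ fed = 603.3 × 79/21 = 2270 mol.
Fuel reacted = 0.755 × 46.9 → ξ = 35.41 mol.
Outlet (n = n₀ + ν ξ):
  C₄H₁₀: 46.9 − 1(35.41) = 11.49
  O₂: 603.3 − 6.5(35.41) = 373.1
  N₂: 2270 (inert)
  CO₂: 0 + 4(35.41) = 141.6
  H₂O: 0 + 5(35.41) = 177

2270 mol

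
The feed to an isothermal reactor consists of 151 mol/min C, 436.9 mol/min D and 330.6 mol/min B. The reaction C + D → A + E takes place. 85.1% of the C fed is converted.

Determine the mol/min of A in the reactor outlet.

129 mol/min

C reacted = 0.851 × 151 = 128.5 mol/min; ν_C = −1, so ξ = 128.5/1 = 128.5 mol/min.
Outlet amounts (n = n₀ + ν ξ):
  C: 151 − 1(128.5) = 22.5
  D: 436.9 − 1(128.5) = 308.4
  A: 0 + 1(128.5) = 128.5
  E: 0 + 1(128.5) = 128.5
  B: 330.6 (inert)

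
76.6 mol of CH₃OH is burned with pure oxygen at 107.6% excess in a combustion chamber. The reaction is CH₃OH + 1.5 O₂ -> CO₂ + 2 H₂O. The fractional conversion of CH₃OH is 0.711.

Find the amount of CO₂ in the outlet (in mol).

54.5 mol

Stoichiometric O₂ = 1.5 × 76.6 = 114.9 mol; O₂ fed = 114.9 × 2.076 = 238.5 mol.
Fuel reacted = 0.711 × 76.6 → ξ = 54.46 mol.
Outlet (n = n₀ + ν ξ):
  CH₃OH: 76.6 − 1(54.46) = 22.14
  O₂: 238.5 − 1.5(54.46) = 156.8
  CO₂: 0 + 1(54.46) = 54.46
  H₂O: 0 + 2(54.46) = 108.9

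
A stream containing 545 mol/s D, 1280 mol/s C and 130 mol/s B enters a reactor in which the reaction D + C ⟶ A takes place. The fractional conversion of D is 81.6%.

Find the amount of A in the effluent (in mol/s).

D reacted = 0.816 × 545 = 444.7 mol/s; ν_D = −1, so ξ = 444.7/1 = 444.7 mol/s.
Outlet amounts (n = n₀ + ν ξ):
  D: 545 − 1(444.7) = 100.3
  C: 1280 − 1(444.7) = 835.3
  A: 0 + 1(444.7) = 444.7
  B: 130 (inert)

445 mol/s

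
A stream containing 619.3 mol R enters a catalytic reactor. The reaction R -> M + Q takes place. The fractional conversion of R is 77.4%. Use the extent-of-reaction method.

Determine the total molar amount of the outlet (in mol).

R reacted = 0.774 × 619.3 = 479.3 mol; ν_R = −1, so ξ = 479.3/1 = 479.3 mol.
Outlet amounts (n = n₀ + ν ξ):
  R: 619.3 − 1(479.3) = 140
  M: 0 + 1(479.3) = 479.3
  Q: 0 + 1(479.3) = 479.3
Total out = 140 + 479.3 + 479.3 = 1099 mol.

1100 mol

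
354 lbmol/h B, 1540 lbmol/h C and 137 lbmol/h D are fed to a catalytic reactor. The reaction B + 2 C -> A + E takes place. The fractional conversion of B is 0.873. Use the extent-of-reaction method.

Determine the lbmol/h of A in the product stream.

309 lbmol/h

B reacted = 0.873 × 354 = 309 lbmol/h; ν_B = −1, so ξ = 309/1 = 309 lbmol/h.
Outlet amounts (n = n₀ + ν ξ):
  B: 354 − 1(309) = 44.96
  C: 1540 − 2(309) = 921.9
  A: 0 + 1(309) = 309
  E: 0 + 1(309) = 309
  D: 137 (inert)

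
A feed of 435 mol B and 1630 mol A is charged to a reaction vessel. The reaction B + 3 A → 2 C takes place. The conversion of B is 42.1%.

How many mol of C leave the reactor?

366 mol

B reacted = 0.421 × 435 = 183.1 mol; ν_B = −1, so ξ = 183.1/1 = 183.1 mol.
Outlet amounts (n = n₀ + ν ξ):
  B: 435 − 1(183.1) = 251.9
  A: 1630 − 3(183.1) = 1081
  C: 0 + 2(183.1) = 366.3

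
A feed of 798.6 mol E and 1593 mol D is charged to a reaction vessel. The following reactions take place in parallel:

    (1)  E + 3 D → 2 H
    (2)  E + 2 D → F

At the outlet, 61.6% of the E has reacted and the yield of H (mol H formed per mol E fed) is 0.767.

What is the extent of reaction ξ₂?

Yield of H: 2ξ₁ / 798.6 = 0.767 → ξ₁ = 306.3 mol.
Conversion of E: 1ξ₁ + 1ξ₂ = 0.616 × 798.6 = 491.9 → ξ₂ = 185.7 mol.
Outlet amounts (n = n₀ + Σ ν·ξ):
  E: 798.6 − 1(306.3) − 1(185.7) = 306.7
  D: 1593 − 3(306.3) − 2(185.7) = 302.9
  H: 0 + 2(306.3) = 612.5
  F: 0 + 1(185.7) = 185.7

ξ₂ = 186 mol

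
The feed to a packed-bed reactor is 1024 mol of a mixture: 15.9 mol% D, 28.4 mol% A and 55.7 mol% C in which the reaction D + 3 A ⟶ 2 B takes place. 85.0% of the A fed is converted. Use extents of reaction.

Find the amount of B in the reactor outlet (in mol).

A reacted = 0.85 × 290.8 = 247.2 mol; ν_A = −3, so ξ = 247.2/3 = 82.4 mol.
Outlet amounts (n = n₀ + ν ξ):
  D: 162.8 − 1(82.4) = 80.42
  A: 290.8 − 3(82.4) = 43.62
  B: 0 + 2(82.4) = 164.8
  C: 570.4 (inert)

165 mol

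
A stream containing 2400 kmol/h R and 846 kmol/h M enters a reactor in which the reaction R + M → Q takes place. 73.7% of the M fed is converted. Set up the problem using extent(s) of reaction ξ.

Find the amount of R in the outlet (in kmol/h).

1780 kmol/h

M reacted = 0.737 × 846 = 623.5 kmol/h; ν_M = −1, so ξ = 623.5/1 = 623.5 kmol/h.
Outlet amounts (n = n₀ + ν ξ):
  R: 2400 − 1(623.5) = 1776
  M: 846 − 1(623.5) = 222.5
  Q: 0 + 1(623.5) = 623.5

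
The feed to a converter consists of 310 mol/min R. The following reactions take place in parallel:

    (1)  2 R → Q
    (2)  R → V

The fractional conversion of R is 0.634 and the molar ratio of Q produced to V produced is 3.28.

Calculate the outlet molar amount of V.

26 mol/min

Conversion of R: R consumed = 0.634 × 310 = 196.5 mol/min = 2ξ₁ + 1ξ₂.
Selectivity: 1ξ₁ / (1ξ₂) = 3.28 → ξ₁ = 3.28 ξ₂.
Substitute: (2·3.28 + 1) ξ₂ = 196.5 → ξ₂ = 26 mol/min, ξ₁ = 85.27 mol/min.
Outlet amounts (n = n₀ + Σ ν·ξ):
  R: 310 − 2(85.27) − 1(26) = 113.5
  Q: 0 + 1(85.27) = 85.27
  V: 0 + 1(26) = 26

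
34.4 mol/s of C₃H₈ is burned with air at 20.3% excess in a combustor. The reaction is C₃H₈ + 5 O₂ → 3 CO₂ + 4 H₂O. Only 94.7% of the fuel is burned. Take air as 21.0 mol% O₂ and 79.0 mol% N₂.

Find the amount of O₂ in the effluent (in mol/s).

44 mol/s

Stoichiometric O₂ = 5 × 34.4 = 172 mol/s; O₂ fed = 172 × 1.203 = 206.9 mol/s.
N₂ fed = 206.9 × 79/21 = 778.4 mol/s.
Fuel reacted = 0.947 × 34.4 → ξ = 32.58 mol/s.
Outlet (n = n₀ + ν ξ):
  C₃H₈: 34.4 − 1(32.58) = 1.823
  O₂: 206.9 − 5(32.58) = 44.03
  N₂: 778.4 (inert)
  CO₂: 0 + 3(32.58) = 97.73
  H₂O: 0 + 4(32.58) = 130.3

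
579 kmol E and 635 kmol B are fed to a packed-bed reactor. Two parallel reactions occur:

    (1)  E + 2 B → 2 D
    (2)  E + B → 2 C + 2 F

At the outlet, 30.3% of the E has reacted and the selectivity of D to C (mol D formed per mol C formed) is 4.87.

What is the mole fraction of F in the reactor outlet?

Conversion of E: E consumed = 0.303 × 579 = 175.4 kmol = 1ξ₁ + 1ξ₂.
Selectivity: 2ξ₁ / (2ξ₂) = 4.87 → ξ₁ = 4.87 ξ₂.
Substitute: (1·4.87 + 1) ξ₂ = 175.4 → ξ₂ = 29.89 kmol, ξ₁ = 145.5 kmol.
Outlet amounts (n = n₀ + Σ ν·ξ):
  E: 579 − 1(145.5) − 1(29.89) = 403.6
  B: 635 − 2(145.5) − 1(29.89) = 314
  D: 0 + 2(145.5) = 291.1
  C: 0 + 2(29.89) = 59.77
  F: 0 + 2(29.89) = 59.77
Total out = 1128 kmol; y_F = 59.77 / 1128 = 0.05298.

0.053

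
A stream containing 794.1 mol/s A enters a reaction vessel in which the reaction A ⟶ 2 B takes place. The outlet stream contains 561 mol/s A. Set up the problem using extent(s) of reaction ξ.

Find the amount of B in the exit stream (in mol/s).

For A: n = n₀ − 1ξ → 561 = 794.1 − 1ξ, giving ξ = 233.1 mol/s.
Outlet amounts (n = n₀ + ν ξ):
  A: 794.1 − 1(233.1) = 561
  B: 0 + 2(233.1) = 466.2

466 mol/s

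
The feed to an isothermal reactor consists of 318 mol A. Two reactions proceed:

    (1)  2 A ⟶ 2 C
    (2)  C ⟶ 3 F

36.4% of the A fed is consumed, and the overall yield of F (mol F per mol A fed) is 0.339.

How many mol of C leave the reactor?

Conversion of A: A consumed = 2ξ₁ = 0.364 × 318 → ξ₁ = 57.88 mol.
Yield of F: 3ξ₂ / 318 = 0.339 → ξ₂ = 35.93 mol.
Outlet amounts (n = n₀ + Σ ν·ξ):
  A: 318 − 2(57.88) = 202.2
  C: 0 + 2(57.88) − 1(35.93) = 79.82
  F: 0 + 3(35.93) = 107.8

79.8 mol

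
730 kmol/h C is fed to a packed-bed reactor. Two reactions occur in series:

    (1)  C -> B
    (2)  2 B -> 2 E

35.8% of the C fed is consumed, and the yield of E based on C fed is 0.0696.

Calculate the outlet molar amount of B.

Conversion of C: C consumed = 1ξ₁ = 0.358 × 730 → ξ₁ = 261.3 kmol/h.
Yield of E: 2ξ₂ / 730 = 0.0696 → ξ₂ = 25.4 kmol/h.
Outlet amounts (n = n₀ + Σ ν·ξ):
  C: 730 − 1(261.3) = 468.7
  B: 0 + 1(261.3) − 2(25.4) = 210.5
  E: 0 + 2(25.4) = 50.81

211 kmol/h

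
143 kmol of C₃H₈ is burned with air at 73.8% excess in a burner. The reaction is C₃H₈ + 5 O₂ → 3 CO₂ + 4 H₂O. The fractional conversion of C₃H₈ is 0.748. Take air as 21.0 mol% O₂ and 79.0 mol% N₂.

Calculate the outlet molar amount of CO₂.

321 kmol

Stoichiometric O₂ = 5 × 143 = 715 kmol; O₂ fed = 715 × 1.738 = 1243 kmol.
N₂ fed = 1243 × 79/21 = 4675 kmol.
Fuel reacted = 0.748 × 143 → ξ = 107 kmol.
Outlet (n = n₀ + ν ξ):
  C₃H₈: 143 − 1(107) = 36.04
  O₂: 1243 − 5(107) = 707.9
  N₂: 4675 (inert)
  CO₂: 0 + 3(107) = 320.9
  H₂O: 0 + 4(107) = 427.9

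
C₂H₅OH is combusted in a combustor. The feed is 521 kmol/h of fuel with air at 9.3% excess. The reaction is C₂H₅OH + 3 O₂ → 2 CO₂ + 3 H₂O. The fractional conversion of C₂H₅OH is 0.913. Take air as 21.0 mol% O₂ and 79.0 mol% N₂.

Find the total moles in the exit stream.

Stoichiometric O₂ = 3 × 521 = 1563 kmol/h; O₂ fed = 1563 × 1.093 = 1708 kmol/h.
N₂ fed = 1708 × 79/21 = 6427 kmol/h.
Fuel reacted = 0.913 × 521 → ξ = 475.7 kmol/h.
Outlet (n = n₀ + ν ξ):
  C₂H₅OH: 521 − 1(475.7) = 45.33
  O₂: 1708 − 3(475.7) = 281.3
  N₂: 6427 (inert)
  CO₂: 0 + 2(475.7) = 951.3
  H₂O: 0 + 3(475.7) = 1427
Total out = 45.33 + 281.3 + 6427 + 951.3 + 1427 = 9132 kmol/h.

9130 kmol/h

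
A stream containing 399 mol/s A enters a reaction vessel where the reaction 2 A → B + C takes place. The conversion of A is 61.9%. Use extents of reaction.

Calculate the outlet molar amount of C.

123 mol/s

A reacted = 0.619 × 399 = 247 mol/s; ν_A = −2, so ξ = 247/2 = 123.5 mol/s.
Outlet amounts (n = n₀ + ν ξ):
  A: 399 − 2(123.5) = 152
  B: 0 + 1(123.5) = 123.5
  C: 0 + 1(123.5) = 123.5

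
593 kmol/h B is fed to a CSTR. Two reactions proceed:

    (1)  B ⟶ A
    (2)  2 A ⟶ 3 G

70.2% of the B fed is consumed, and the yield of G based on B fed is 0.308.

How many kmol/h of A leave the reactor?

295 kmol/h

Conversion of B: B consumed = 1ξ₁ = 0.702 × 593 → ξ₁ = 416.3 kmol/h.
Yield of G: 3ξ₂ / 593 = 0.308 → ξ₂ = 60.88 kmol/h.
Outlet amounts (n = n₀ + Σ ν·ξ):
  B: 593 − 1(416.3) = 176.7
  A: 0 + 1(416.3) − 2(60.88) = 294.5
  G: 0 + 3(60.88) = 182.6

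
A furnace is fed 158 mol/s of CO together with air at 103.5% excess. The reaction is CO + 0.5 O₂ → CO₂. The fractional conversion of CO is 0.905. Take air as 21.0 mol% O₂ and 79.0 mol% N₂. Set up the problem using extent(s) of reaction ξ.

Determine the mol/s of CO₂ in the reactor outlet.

143 mol/s

Stoichiometric O₂ = 0.5 × 158 = 79 mol/s; O₂ fed = 79 × 2.035 = 160.8 mol/s.
N₂ fed = 160.8 × 79/21 = 604.8 mol/s.
Fuel reacted = 0.905 × 158 → ξ = 143 mol/s.
Outlet (n = n₀ + ν ξ):
  CO: 158 − 1(143) = 15.01
  O₂: 160.8 − 0.5(143) = 89.27
  N₂: 604.8 (inert)
  CO₂: 0 + 1(143) = 143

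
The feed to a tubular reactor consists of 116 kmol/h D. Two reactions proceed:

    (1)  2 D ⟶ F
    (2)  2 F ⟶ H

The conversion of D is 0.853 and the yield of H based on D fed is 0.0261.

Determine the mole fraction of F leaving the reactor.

Conversion of D: D consumed = 2ξ₁ = 0.853 × 116 → ξ₁ = 49.47 kmol/h.
Yield of H: 1ξ₂ / 116 = 0.0261 → ξ₂ = 3.028 kmol/h.
Outlet amounts (n = n₀ + Σ ν·ξ):
  D: 116 − 2(49.47) = 17.05
  F: 0 + 1(49.47) − 2(3.028) = 43.42
  H: 0 + 1(3.028) = 3.028
Total out = 63.5 kmol/h; y_F = 43.42 / 63.5 = 0.6838.

0.684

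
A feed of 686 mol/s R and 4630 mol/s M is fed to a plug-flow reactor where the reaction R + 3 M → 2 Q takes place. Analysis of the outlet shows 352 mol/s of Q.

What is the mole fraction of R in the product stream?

For Q: n = n₀ + 2ξ → 352 = 0 + 2ξ, giving ξ = 176 mol/s.
Outlet amounts (n = n₀ + ν ξ):
  R: 686 − 1(176) = 510
  M: 4630 − 3(176) = 4102
  Q: 0 + 2(176) = 352
Total out = 4964 mol/s; y_R = 510 / 4964 = 0.1027.

0.103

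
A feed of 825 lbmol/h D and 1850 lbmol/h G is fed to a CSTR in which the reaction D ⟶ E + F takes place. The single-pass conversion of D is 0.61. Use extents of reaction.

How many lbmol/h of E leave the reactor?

D reacted = 0.61 × 825 = 503.2 lbmol/h; ν_D = −1, so ξ = 503.2/1 = 503.2 lbmol/h.
Outlet amounts (n = n₀ + ν ξ):
  D: 825 − 1(503.2) = 321.8
  E: 0 + 1(503.2) = 503.2
  F: 0 + 1(503.2) = 503.2
  G: 1850 (inert)

503 lbmol/h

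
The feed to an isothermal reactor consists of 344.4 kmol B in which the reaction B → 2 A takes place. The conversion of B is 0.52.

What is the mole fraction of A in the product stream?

0.684

B reacted = 0.52 × 344.4 = 179.1 kmol; ν_B = −1, so ξ = 179.1/1 = 179.1 kmol.
Outlet amounts (n = n₀ + ν ξ):
  B: 344.4 − 1(179.1) = 165.3
  A: 0 + 2(179.1) = 358.2
Total out = 523.5 kmol; y_A = 358.2 / 523.5 = 0.6842.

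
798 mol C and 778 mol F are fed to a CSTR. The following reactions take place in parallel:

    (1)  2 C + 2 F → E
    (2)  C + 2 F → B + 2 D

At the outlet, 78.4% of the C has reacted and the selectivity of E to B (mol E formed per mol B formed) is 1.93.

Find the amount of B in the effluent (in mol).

129 mol

Conversion of C: C consumed = 0.784 × 798 = 625.6 mol = 2ξ₁ + 1ξ₂.
Selectivity: 1ξ₁ / (1ξ₂) = 1.93 → ξ₁ = 1.93 ξ₂.
Substitute: (2·1.93 + 1) ξ₂ = 625.6 → ξ₂ = 128.7 mol, ξ₁ = 248.5 mol.
Outlet amounts (n = n₀ + Σ ν·ξ):
  C: 798 − 2(248.5) − 1(128.7) = 172.4
  F: 778 − 2(248.5) − 2(128.7) = 23.64
  E: 0 + 1(248.5) = 248.5
  B: 0 + 1(128.7) = 128.7
  D: 0 + 2(128.7) = 257.5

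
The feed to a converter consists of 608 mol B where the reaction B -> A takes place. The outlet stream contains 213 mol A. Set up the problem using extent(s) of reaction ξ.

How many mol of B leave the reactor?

395 mol

For A: n = n₀ + 1ξ → 213 = 0 + 1ξ, giving ξ = 213 mol.
Outlet amounts (n = n₀ + ν ξ):
  B: 608 − 1(213) = 395
  A: 0 + 1(213) = 213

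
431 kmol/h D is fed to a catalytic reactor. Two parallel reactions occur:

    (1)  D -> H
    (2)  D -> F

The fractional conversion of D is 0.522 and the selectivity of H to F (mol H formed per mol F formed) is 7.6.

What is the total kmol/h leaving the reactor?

431 kmol/h

Conversion of D: D consumed = 0.522 × 431 = 225 kmol/h = 1ξ₁ + 1ξ₂.
Selectivity: 1ξ₁ / (1ξ₂) = 7.6 → ξ₁ = 7.6 ξ₂.
Substitute: (1·7.6 + 1) ξ₂ = 225 → ξ₂ = 26.16 kmol/h, ξ₁ = 198.8 kmol/h.
Outlet amounts (n = n₀ + Σ ν·ξ):
  D: 431 − 1(198.8) − 1(26.16) = 206
  H: 0 + 1(198.8) = 198.8
  F: 0 + 1(26.16) = 26.16
Total out = 206 + 198.8 + 26.16 = 431 kmol/h.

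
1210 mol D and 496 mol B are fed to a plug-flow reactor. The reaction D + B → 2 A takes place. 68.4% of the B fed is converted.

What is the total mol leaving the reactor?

B reacted = 0.684 × 496 = 339.3 mol; ν_B = −1, so ξ = 339.3/1 = 339.3 mol.
Outlet amounts (n = n₀ + ν ξ):
  D: 1210 − 1(339.3) = 870.7
  B: 496 − 1(339.3) = 156.7
  A: 0 + 2(339.3) = 678.5
Total out = 870.7 + 156.7 + 678.5 = 1706 mol.

1710 mol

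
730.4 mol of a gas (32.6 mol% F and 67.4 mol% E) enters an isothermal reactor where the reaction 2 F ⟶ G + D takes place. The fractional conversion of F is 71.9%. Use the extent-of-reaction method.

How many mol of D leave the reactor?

85.6 mol

F reacted = 0.719 × 238.1 = 171.2 mol; ν_F = −2, so ξ = 171.2/2 = 85.6 mol.
Outlet amounts (n = n₀ + ν ξ):
  F: 238.1 − 2(85.6) = 66.91
  G: 0 + 1(85.6) = 85.6
  D: 0 + 1(85.6) = 85.6
  E: 492.3 (inert)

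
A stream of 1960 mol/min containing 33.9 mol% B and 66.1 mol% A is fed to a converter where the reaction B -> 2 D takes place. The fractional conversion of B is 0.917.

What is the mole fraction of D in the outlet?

B reacted = 0.917 × 664.4 = 609.3 mol/min; ν_B = −1, so ξ = 609.3/1 = 609.3 mol/min.
Outlet amounts (n = n₀ + ν ξ):
  B: 664.4 − 1(609.3) = 55.15
  D: 0 + 2(609.3) = 1219
  A: 1296 (inert)
Total out = 2569 mol/min; y_D = 1219 / 2569 = 0.4743.

0.474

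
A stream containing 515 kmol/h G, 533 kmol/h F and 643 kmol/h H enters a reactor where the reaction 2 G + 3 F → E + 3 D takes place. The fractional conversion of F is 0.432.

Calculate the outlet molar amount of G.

F reacted = 0.432 × 533 = 230.3 kmol/h; ν_F = −3, so ξ = 230.3/3 = 76.75 kmol/h.
Outlet amounts (n = n₀ + ν ξ):
  G: 515 − 2(76.75) = 361.5
  F: 533 − 3(76.75) = 302.7
  E: 0 + 1(76.75) = 76.75
  D: 0 + 3(76.75) = 230.3
  H: 643 (inert)

361 kmol/h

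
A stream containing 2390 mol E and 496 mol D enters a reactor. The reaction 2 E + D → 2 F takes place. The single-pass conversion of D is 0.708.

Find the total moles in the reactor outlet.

D reacted = 0.708 × 496 = 351.2 mol; ν_D = −1, so ξ = 351.2/1 = 351.2 mol.
Outlet amounts (n = n₀ + ν ξ):
  E: 2390 − 2(351.2) = 1688
  D: 496 − 1(351.2) = 144.8
  F: 0 + 2(351.2) = 702.3
Total out = 1688 + 144.8 + 702.3 = 2535 mol.

2530 mol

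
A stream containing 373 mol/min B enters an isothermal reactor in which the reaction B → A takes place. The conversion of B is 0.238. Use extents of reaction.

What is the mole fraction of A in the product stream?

B reacted = 0.238 × 373 = 88.77 mol/min; ν_B = −1, so ξ = 88.77/1 = 88.77 mol/min.
Outlet amounts (n = n₀ + ν ξ):
  B: 373 − 1(88.77) = 284.2
  A: 0 + 1(88.77) = 88.77
Total out = 373 mol/min; y_A = 88.77 / 373 = 0.238.

0.238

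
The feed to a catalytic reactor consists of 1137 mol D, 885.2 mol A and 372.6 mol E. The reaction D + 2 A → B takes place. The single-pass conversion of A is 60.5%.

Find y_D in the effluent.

0.468

A reacted = 0.605 × 885.2 = 535.5 mol; ν_A = −2, so ξ = 535.5/2 = 267.8 mol.
Outlet amounts (n = n₀ + ν ξ):
  D: 1137 − 1(267.8) = 869.2
  A: 885.2 − 2(267.8) = 349.7
  B: 0 + 1(267.8) = 267.8
  E: 372.6 (inert)
Total out = 1859 mol; y_D = 869.2 / 1859 = 0.4675.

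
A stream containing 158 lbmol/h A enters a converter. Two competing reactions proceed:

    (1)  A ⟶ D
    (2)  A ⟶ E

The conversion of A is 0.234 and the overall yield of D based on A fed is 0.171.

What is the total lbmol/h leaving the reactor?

158 lbmol/h

Yield of D: 1ξ₁ / 158 = 0.171 → ξ₁ = 27.02 lbmol/h.
Conversion of A: 1ξ₁ + 1ξ₂ = 0.234 × 158 = 36.97 → ξ₂ = 9.954 lbmol/h.
Outlet amounts (n = n₀ + Σ ν·ξ):
  A: 158 − 1(27.02) − 1(9.954) = 121
  D: 0 + 1(27.02) = 27.02
  E: 0 + 1(9.954) = 9.954
Total out = 121 + 27.02 + 9.954 = 158 lbmol/h.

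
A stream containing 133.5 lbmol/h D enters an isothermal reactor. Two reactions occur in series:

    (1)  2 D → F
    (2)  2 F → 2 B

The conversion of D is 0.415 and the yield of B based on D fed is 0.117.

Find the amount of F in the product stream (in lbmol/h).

Conversion of D: D consumed = 2ξ₁ = 0.415 × 133.5 → ξ₁ = 27.7 lbmol/h.
Yield of B: 2ξ₂ / 133.5 = 0.117 → ξ₂ = 7.81 lbmol/h.
Outlet amounts (n = n₀ + Σ ν·ξ):
  D: 133.5 − 2(27.7) = 78.1
  F: 0 + 1(27.7) − 2(7.81) = 12.08
  B: 0 + 2(7.81) = 15.62

12.1 lbmol/h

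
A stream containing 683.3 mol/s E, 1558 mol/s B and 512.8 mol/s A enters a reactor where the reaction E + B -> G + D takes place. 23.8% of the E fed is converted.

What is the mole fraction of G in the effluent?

0.059

E reacted = 0.238 × 683.3 = 162.6 mol/s; ν_E = −1, so ξ = 162.6/1 = 162.6 mol/s.
Outlet amounts (n = n₀ + ν ξ):
  E: 683.3 − 1(162.6) = 520.7
  B: 1558 − 1(162.6) = 1395
  G: 0 + 1(162.6) = 162.6
  D: 0 + 1(162.6) = 162.6
  A: 512.8 (inert)
Total out = 2754 mol/s; y_G = 162.6 / 2754 = 0.05905.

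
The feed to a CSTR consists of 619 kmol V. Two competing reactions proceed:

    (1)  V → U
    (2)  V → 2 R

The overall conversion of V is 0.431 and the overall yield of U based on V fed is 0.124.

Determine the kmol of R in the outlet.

380 kmol

Yield of U: 1ξ₁ / 619 = 0.124 → ξ₁ = 76.76 kmol.
Conversion of V: 1ξ₁ + 1ξ₂ = 0.431 × 619 = 266.8 → ξ₂ = 190 kmol.
Outlet amounts (n = n₀ + Σ ν·ξ):
  V: 619 − 1(76.76) − 1(190) = 352.2
  U: 0 + 1(76.76) = 76.76
  R: 0 + 2(190) = 380.1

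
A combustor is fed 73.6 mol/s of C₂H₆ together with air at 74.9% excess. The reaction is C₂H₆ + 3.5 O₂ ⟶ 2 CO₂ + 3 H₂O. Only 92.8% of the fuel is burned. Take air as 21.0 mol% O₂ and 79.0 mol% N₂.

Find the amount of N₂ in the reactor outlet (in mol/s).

Stoichiometric O₂ = 3.5 × 73.6 = 257.6 mol/s; O₂ fed = 257.6 × 1.749 = 450.5 mol/s.
N₂ fed = 450.5 × 79/21 = 1695 mol/s.
Fuel reacted = 0.928 × 73.6 → ξ = 68.3 mol/s.
Outlet (n = n₀ + ν ξ):
  C₂H₆: 73.6 − 1(68.3) = 5.299
  O₂: 450.5 − 3.5(68.3) = 211.5
  N₂: 1695 (inert)
  CO₂: 0 + 2(68.3) = 136.6
  H₂O: 0 + 3(68.3) = 204.9

1690 mol/s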